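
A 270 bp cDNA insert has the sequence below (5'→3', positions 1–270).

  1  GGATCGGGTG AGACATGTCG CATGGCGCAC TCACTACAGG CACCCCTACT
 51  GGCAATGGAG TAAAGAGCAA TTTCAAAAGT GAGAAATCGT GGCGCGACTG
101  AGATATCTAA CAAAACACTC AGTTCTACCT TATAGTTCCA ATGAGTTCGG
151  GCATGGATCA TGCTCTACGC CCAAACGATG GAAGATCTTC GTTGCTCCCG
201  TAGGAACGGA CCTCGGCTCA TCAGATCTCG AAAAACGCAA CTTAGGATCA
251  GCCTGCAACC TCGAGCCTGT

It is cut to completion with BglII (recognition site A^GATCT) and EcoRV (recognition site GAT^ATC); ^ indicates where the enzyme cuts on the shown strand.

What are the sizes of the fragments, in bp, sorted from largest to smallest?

BglII sites (AGATCT) start at positions 183, 223.
BglII cuts after the first base of each site, so after positions 183, 223.
The EcoRV site (GATATC) starts at position 102.
EcoRV cuts after base 3 of each site, so after position 104.
Combined cut positions: 104, 183, 223.
Linear molecule, 3 cuts → 4 fragments:
  1–104 → 104 bp
  105–183 → 79 bp
  184–223 → 40 bp
  224–270 → 47 bp
Sorted largest to smallest: 104, 79, 47, 40 bp.

104, 79, 47, 40 bp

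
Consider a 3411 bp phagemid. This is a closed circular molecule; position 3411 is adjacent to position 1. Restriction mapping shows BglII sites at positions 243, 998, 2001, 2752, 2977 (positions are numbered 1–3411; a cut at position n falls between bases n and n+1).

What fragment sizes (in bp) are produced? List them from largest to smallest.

Circular molecule, 5 cuts → 5 fragments:
  998 − 243 = 755 bp
  2001 − 998 = 1003 bp
  2752 − 2001 = 751 bp
  2977 − 2752 = 225 bp
  wrap: 3411 − 2977 + 243 = 677 bp
Sorted largest to smallest: 1003, 755, 751, 677, 225 bp.

1003, 755, 751, 677, 225 bp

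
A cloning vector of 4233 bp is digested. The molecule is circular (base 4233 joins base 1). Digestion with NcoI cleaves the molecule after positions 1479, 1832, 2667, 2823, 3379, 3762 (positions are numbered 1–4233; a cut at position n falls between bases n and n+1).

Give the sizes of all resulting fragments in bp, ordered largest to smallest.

Circular molecule, 6 cuts → 6 fragments:
  1832 − 1479 = 353 bp
  2667 − 1832 = 835 bp
  2823 − 2667 = 156 bp
  3379 − 2823 = 556 bp
  3762 − 3379 = 383 bp
  wrap: 4233 − 3762 + 1479 = 1950 bp
Sorted largest to smallest: 1950, 835, 556, 383, 353, 156 bp.

1950, 835, 556, 383, 353, 156 bp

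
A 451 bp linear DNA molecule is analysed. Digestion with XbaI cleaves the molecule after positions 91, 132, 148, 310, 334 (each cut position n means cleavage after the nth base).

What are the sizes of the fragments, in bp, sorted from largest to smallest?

162, 117, 91, 41, 24, 16 bp

Linear molecule, 5 cuts → 6 fragments:
  91 − 0 = 91 bp
  132 − 91 = 41 bp
  148 − 132 = 16 bp
  310 − 148 = 162 bp
  334 − 310 = 24 bp
  451 − 334 = 117 bp
Sorted largest to smallest: 162, 117, 91, 41, 24, 16 bp.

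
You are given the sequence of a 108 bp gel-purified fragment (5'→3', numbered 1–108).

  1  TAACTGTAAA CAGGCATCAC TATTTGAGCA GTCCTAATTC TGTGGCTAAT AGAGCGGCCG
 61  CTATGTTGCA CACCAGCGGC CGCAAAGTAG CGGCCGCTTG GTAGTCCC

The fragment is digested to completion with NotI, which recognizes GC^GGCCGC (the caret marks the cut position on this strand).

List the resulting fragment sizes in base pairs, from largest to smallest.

55, 22, 17, 14 bp

NotI sites (GCGGCCGC) start at positions 54, 76, 90.
NotI cuts after base 2 of each site, so after positions 55, 77, 91.
Linear molecule, 3 cuts → 4 fragments:
  1–55 → 55 bp
  56–77 → 22 bp
  78–91 → 14 bp
  92–108 → 17 bp
Sorted largest to smallest: 55, 22, 17, 14 bp.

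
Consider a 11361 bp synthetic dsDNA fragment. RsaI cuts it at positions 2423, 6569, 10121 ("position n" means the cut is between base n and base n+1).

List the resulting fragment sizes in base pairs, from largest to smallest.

Linear molecule, 3 cuts → 4 fragments:
  2423 − 0 = 2423 bp
  6569 − 2423 = 4146 bp
  10121 − 6569 = 3552 bp
  11361 − 10121 = 1240 bp
Sorted largest to smallest: 4146, 3552, 2423, 1240 bp.

4146, 3552, 2423, 1240 bp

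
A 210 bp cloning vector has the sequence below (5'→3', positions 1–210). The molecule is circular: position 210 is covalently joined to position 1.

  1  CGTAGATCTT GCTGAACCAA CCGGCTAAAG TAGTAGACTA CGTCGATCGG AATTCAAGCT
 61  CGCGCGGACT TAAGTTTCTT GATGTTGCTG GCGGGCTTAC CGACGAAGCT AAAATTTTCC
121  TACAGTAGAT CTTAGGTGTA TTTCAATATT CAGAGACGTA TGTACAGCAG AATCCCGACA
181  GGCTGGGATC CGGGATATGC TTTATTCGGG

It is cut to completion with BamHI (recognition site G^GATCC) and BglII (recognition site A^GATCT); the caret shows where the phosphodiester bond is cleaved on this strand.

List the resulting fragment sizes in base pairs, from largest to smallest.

123, 59, 28 bp

The BamHI site (GGATCC) starts at position 186.
BamHI cuts after the first base of each site, so after position 186.
BglII sites (AGATCT) start at positions 4, 127.
BglII cuts after the first base of each site, so after positions 4, 127.
Combined cut positions: 4, 127, 186.
Circular molecule, 3 cuts → 3 fragments:
  5–127 → 123 bp
  128–186 → 59 bp
  187–210 then 1–4 → 24 + 4 = 28 bp
Sorted largest to smallest: 123, 59, 28 bp.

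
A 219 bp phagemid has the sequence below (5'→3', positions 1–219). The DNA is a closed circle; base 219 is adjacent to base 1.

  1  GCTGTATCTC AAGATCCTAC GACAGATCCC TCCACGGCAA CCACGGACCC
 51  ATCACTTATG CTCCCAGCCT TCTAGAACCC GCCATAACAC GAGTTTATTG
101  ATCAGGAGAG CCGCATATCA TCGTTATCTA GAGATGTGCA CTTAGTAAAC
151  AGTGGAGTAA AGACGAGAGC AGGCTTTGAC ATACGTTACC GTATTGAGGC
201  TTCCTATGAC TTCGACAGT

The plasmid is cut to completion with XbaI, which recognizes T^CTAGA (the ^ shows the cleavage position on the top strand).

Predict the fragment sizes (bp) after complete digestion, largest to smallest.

XbaI sites (TCTAGA) start at positions 71, 127.
XbaI cuts after the first base of each site, so after positions 71, 127.
Circular molecule, 2 cuts → 2 fragments:
  72–127 → 56 bp
  128–219 then 1–71 → 92 + 71 = 163 bp
Sorted largest to smallest: 163, 56 bp.

163, 56 bp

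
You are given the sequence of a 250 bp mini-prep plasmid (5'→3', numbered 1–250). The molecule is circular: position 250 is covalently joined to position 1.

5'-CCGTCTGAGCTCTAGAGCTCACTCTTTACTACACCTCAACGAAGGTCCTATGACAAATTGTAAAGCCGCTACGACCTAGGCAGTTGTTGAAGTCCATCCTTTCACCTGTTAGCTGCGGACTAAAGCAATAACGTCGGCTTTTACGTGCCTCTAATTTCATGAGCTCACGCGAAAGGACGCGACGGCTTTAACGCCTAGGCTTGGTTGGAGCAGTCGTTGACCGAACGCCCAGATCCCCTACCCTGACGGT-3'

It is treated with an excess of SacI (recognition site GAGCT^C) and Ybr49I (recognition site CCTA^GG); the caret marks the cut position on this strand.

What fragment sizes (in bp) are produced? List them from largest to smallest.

SacI sites (GAGCTC) start at positions 7, 15, 161.
SacI cuts after base 5 of each site (before the last base), so after positions 11, 19, 165.
Ybr49I sites (CCTAGG) start at positions 75, 194.
Ybr49I cuts after base 4 of each site, so after positions 78, 197.
Combined cut positions: 11, 19, 78, 165, 197.
Circular molecule, 5 cuts → 5 fragments:
  12–19 → 8 bp
  20–78 → 59 bp
  79–165 → 87 bp
  166–197 → 32 bp
  198–250 then 1–11 → 53 + 11 = 64 bp
Sorted largest to smallest: 87, 64, 59, 32, 8 bp.

87, 64, 59, 32, 8 bp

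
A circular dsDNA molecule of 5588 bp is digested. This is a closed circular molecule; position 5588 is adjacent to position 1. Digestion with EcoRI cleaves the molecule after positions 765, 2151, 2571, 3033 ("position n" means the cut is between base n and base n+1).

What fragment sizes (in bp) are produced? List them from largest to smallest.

Circular molecule, 4 cuts → 4 fragments:
  2151 − 765 = 1386 bp
  2571 − 2151 = 420 bp
  3033 − 2571 = 462 bp
  wrap: 5588 − 3033 + 765 = 3320 bp
Sorted largest to smallest: 3320, 1386, 462, 420 bp.

3320, 1386, 462, 420 bp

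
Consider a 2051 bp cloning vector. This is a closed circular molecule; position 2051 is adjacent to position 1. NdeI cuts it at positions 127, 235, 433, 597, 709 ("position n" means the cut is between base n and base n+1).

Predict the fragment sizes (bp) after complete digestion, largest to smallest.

1469, 198, 164, 112, 108 bp

Circular molecule, 5 cuts → 5 fragments:
  235 − 127 = 108 bp
  433 − 235 = 198 bp
  597 − 433 = 164 bp
  709 − 597 = 112 bp
  wrap: 2051 − 709 + 127 = 1469 bp
Sorted largest to smallest: 1469, 198, 164, 112, 108 bp.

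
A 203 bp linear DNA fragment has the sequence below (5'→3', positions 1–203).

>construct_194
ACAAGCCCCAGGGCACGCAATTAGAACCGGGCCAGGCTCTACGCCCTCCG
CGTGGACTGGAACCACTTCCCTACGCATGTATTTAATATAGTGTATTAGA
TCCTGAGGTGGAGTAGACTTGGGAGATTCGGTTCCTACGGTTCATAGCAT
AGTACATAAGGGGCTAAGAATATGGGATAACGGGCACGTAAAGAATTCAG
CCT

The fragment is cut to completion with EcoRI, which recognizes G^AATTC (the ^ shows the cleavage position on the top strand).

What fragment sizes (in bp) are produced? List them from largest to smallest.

193, 10 bp

The EcoRI site (GAATTC) starts at position 193.
EcoRI cuts after the first base of each site, so after position 193.
Linear molecule, 1 cut → 2 fragments:
  1–193 → 193 bp
  194–203 → 10 bp
Sorted largest to smallest: 193, 10 bp.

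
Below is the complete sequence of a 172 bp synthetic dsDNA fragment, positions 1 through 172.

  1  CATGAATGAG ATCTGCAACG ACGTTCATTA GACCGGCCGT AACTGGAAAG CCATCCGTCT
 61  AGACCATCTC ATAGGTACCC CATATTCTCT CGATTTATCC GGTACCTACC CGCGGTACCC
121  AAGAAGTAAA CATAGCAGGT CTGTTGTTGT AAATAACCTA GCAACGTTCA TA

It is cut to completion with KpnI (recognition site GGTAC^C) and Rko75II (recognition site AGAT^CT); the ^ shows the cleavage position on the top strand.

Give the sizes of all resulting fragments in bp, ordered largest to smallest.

66, 54, 27, 13, 12 bp

KpnI sites (GGTACC) start at positions 74, 101, 114.
KpnI cuts after base 5 of each site (before the last base), so after positions 78, 105, 118.
The Rko75II site (AGATCT) starts at position 9.
Rko75II cuts after base 4 of each site, so after position 12.
Combined cut positions: 12, 78, 105, 118.
Linear molecule, 4 cuts → 5 fragments:
  1–12 → 12 bp
  13–78 → 66 bp
  79–105 → 27 bp
  106–118 → 13 bp
  119–172 → 54 bp
Sorted largest to smallest: 66, 54, 27, 13, 12 bp.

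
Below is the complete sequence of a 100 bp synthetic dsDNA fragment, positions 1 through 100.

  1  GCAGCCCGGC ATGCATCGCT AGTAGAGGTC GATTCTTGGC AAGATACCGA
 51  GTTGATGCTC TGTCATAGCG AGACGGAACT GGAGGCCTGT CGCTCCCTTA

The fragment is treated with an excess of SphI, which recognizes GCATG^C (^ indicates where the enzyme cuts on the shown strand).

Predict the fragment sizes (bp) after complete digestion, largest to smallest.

The SphI site (GCATGC) starts at position 9.
SphI cuts after base 5 of each site (before the last base), so after position 13.
Linear molecule, 1 cut → 2 fragments:
  1–13 → 13 bp
  14–100 → 87 bp
Sorted largest to smallest: 87, 13 bp.

87, 13 bp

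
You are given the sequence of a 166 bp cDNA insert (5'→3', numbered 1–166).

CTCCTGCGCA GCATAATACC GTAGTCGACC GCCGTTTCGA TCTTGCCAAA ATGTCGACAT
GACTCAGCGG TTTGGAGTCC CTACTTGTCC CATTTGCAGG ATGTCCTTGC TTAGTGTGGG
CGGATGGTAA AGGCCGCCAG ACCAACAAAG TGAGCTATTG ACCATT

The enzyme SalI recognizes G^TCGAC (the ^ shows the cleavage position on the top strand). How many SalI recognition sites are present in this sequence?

GTCGAC occurs starting at positions 24, 53.
SalI cuts at 2 sites.

2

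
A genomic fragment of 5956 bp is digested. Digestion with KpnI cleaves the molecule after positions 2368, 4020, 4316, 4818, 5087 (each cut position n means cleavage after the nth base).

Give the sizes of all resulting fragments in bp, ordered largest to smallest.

Linear molecule, 5 cuts → 6 fragments:
  2368 − 0 = 2368 bp
  4020 − 2368 = 1652 bp
  4316 − 4020 = 296 bp
  4818 − 4316 = 502 bp
  5087 − 4818 = 269 bp
  5956 − 5087 = 869 bp
Sorted largest to smallest: 2368, 1652, 869, 502, 296, 269 bp.

2368, 1652, 869, 502, 296, 269 bp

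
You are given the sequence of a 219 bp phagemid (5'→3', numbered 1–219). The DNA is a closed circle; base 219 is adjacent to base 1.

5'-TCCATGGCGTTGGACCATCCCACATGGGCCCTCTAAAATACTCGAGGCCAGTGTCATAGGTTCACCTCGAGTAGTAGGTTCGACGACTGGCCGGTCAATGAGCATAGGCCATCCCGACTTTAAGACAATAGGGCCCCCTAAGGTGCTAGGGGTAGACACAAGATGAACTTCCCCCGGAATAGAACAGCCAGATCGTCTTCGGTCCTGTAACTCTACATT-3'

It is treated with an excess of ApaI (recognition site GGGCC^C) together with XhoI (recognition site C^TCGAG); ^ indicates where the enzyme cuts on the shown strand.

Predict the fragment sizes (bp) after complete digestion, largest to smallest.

ApaI sites (GGGCCC) start at positions 26, 131.
ApaI cuts after base 5 of each site (before the last base), so after positions 30, 135.
XhoI sites (CTCGAG) start at positions 41, 66.
XhoI cuts after the first base of each site, so after positions 41, 66.
Combined cut positions: 30, 41, 66, 135.
Circular molecule, 4 cuts → 4 fragments:
  31–41 → 11 bp
  42–66 → 25 bp
  67–135 → 69 bp
  136–219 then 1–30 → 84 + 30 = 114 bp
Sorted largest to smallest: 114, 69, 25, 11 bp.

114, 69, 25, 11 bp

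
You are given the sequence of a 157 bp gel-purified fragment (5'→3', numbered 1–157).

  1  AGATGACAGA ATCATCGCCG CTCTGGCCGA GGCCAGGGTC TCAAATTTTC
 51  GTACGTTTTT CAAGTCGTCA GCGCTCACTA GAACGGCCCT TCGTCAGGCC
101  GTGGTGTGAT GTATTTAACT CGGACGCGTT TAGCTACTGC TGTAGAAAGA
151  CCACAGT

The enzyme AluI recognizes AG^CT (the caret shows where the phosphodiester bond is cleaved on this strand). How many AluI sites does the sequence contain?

AGCT occurs starting at position 132.
AluI cuts at 1 site.

1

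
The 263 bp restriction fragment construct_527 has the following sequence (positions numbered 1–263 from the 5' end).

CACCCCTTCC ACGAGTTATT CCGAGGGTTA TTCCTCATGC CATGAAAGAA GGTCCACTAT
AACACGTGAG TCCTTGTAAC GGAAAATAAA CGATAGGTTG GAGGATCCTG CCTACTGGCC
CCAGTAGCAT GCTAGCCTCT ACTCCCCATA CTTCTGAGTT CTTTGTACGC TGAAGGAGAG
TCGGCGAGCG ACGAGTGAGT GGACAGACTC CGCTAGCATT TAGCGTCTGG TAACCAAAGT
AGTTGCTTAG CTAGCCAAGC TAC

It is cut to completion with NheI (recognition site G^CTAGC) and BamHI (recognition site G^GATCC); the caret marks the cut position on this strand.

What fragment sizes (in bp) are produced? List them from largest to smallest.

NheI sites (GCTAGC) start at positions 131, 212, 250.
NheI cuts after the first base of each site, so after positions 131, 212, 250.
The BamHI site (GGATCC) starts at position 103.
BamHI cuts after the first base of each site, so after position 103.
Combined cut positions: 103, 131, 212, 250.
Linear molecule, 4 cuts → 5 fragments:
  1–103 → 103 bp
  104–131 → 28 bp
  132–212 → 81 bp
  213–250 → 38 bp
  251–263 → 13 bp
Sorted largest to smallest: 103, 81, 38, 28, 13 bp.

103, 81, 38, 28, 13 bp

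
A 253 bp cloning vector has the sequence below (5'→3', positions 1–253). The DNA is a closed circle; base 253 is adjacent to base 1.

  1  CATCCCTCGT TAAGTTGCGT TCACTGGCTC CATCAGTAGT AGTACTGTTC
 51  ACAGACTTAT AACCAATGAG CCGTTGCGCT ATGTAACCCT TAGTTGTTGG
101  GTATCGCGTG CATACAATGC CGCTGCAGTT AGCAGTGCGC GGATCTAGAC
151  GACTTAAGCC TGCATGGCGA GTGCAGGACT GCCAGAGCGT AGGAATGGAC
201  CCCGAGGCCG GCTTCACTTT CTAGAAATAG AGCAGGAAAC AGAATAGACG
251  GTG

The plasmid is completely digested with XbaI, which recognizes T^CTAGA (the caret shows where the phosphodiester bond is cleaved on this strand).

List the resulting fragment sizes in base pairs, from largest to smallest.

XbaI sites (TCTAGA) start at positions 144, 220.
XbaI cuts after the first base of each site, so after positions 144, 220.
Circular molecule, 2 cuts → 2 fragments:
  145–220 → 76 bp
  221–253 then 1–144 → 33 + 144 = 177 bp
Sorted largest to smallest: 177, 76 bp.

177, 76 bp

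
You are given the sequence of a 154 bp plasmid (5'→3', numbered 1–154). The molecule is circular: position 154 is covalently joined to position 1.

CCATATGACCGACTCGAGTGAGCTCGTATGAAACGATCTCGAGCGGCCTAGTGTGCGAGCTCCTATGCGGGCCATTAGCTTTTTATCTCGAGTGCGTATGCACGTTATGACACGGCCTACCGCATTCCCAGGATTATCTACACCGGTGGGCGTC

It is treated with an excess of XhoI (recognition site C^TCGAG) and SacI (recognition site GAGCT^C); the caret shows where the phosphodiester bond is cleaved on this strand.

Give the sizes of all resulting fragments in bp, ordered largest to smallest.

XhoI sites (CTCGAG) start at positions 13, 38, 87.
XhoI cuts after the first base of each site, so after positions 13, 38, 87.
SacI sites (GAGCTC) start at positions 20, 57.
SacI cuts after base 5 of each site (before the last base), so after positions 24, 61.
Combined cut positions: 13, 24, 38, 61, 87.
Circular molecule, 5 cuts → 5 fragments:
  14–24 → 11 bp
  25–38 → 14 bp
  39–61 → 23 bp
  62–87 → 26 bp
  88–154 then 1–13 → 67 + 13 = 80 bp
Sorted largest to smallest: 80, 26, 23, 14, 11 bp.

80, 26, 23, 14, 11 bp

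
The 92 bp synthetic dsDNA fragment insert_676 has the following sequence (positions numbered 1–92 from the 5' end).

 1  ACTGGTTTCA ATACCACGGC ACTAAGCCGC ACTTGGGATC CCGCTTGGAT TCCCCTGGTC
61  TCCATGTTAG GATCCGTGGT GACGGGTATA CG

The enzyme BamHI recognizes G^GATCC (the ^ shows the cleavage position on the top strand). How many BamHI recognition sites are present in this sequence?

GGATCC occurs starting at positions 36, 70.
BamHI cuts at 2 sites.

2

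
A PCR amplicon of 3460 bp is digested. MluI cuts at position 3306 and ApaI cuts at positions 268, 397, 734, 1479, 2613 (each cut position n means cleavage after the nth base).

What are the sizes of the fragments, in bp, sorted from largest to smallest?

1134, 745, 693, 337, 268, 154, 129 bp

Combined cut positions (sorted): 268, 397, 734, 1479, 2613, 3306.
Linear molecule, 6 cuts → 7 fragments:
  268 − 0 = 268 bp
  397 − 268 = 129 bp
  734 − 397 = 337 bp
  1479 − 734 = 745 bp
  2613 − 1479 = 1134 bp
  3306 − 2613 = 693 bp
  3460 − 3306 = 154 bp
Sorted largest to smallest: 1134, 745, 693, 337, 268, 154, 129 bp.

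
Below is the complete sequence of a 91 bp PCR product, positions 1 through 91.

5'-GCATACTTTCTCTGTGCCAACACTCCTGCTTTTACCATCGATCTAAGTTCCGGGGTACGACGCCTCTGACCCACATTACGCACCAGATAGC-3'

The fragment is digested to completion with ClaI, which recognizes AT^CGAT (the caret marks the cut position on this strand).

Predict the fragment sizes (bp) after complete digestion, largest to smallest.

53, 38 bp

The ClaI site (ATCGAT) starts at position 37.
ClaI cuts after base 2 of each site, so after position 38.
Linear molecule, 1 cut → 2 fragments:
  1–38 → 38 bp
  39–91 → 53 bp
Sorted largest to smallest: 53, 38 bp.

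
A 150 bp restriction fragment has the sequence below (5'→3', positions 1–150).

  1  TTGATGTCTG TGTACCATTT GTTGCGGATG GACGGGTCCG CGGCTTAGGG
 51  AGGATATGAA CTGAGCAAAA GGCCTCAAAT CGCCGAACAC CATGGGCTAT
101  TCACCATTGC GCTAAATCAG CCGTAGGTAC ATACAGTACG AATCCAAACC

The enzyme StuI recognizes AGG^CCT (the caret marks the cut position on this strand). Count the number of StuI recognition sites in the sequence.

AGGCCT occurs starting at position 70.
StuI cuts at 1 site.

1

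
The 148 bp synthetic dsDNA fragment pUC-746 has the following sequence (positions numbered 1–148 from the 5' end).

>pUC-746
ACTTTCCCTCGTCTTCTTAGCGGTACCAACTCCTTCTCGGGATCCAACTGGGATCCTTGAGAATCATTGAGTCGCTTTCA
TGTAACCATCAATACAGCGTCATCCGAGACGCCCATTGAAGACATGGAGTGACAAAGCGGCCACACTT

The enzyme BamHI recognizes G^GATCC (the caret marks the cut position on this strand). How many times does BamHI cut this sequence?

GGATCC occurs starting at positions 40, 51.
BamHI cuts at 2 sites.

2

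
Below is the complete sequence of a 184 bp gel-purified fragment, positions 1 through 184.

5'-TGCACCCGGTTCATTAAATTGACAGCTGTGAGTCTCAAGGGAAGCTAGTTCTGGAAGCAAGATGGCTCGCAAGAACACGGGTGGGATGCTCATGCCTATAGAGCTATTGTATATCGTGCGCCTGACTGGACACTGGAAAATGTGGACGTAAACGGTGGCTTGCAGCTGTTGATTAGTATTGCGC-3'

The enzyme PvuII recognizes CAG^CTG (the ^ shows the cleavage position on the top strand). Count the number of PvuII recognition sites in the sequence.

2

CAGCTG occurs starting at positions 23, 163.
PvuII cuts at 2 sites.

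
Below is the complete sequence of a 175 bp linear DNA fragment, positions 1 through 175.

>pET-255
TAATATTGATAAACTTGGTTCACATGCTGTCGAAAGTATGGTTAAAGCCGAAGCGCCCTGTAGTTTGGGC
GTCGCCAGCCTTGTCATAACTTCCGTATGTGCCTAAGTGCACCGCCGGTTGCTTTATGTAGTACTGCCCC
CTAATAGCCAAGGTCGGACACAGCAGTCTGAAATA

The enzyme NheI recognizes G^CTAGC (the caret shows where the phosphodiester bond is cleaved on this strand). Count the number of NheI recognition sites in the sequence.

0

No occurrence of GCTAGC is present in the sequence.
NheI does not cut: 0 sites.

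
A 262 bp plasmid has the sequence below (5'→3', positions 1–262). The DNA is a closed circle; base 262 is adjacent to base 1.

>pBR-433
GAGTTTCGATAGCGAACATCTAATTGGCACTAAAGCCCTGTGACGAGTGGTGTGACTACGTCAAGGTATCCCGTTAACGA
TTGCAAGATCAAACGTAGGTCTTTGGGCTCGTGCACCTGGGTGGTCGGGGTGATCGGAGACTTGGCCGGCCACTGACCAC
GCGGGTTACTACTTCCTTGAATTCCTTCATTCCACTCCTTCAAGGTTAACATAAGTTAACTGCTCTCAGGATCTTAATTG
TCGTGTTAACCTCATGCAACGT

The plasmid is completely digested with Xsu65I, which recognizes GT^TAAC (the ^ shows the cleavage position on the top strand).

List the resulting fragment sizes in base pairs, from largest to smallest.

132, 90, 30, 10 bp

Xsu65I sites (GTTAAC) start at positions 73, 205, 215, 245.
Xsu65I cuts after base 2 of each site, so after positions 74, 206, 216, 246.
Circular molecule, 4 cuts → 4 fragments:
  75–206 → 132 bp
  207–216 → 10 bp
  217–246 → 30 bp
  247–262 then 1–74 → 16 + 74 = 90 bp
Sorted largest to smallest: 132, 90, 30, 10 bp.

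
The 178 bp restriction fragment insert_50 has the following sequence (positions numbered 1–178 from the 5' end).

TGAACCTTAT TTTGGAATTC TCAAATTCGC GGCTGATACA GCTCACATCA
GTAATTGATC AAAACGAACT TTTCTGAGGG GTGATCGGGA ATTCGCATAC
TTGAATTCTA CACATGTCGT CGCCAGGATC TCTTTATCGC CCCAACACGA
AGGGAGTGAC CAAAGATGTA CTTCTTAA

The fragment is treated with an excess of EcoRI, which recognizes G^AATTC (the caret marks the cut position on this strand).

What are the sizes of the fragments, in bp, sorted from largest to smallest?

EcoRI sites (GAATTC) start at positions 15, 89, 103.
EcoRI cuts after the first base of each site, so after positions 15, 89, 103.
Linear molecule, 3 cuts → 4 fragments:
  1–15 → 15 bp
  16–89 → 74 bp
  90–103 → 14 bp
  104–178 → 75 bp
Sorted largest to smallest: 75, 74, 15, 14 bp.

75, 74, 15, 14 bp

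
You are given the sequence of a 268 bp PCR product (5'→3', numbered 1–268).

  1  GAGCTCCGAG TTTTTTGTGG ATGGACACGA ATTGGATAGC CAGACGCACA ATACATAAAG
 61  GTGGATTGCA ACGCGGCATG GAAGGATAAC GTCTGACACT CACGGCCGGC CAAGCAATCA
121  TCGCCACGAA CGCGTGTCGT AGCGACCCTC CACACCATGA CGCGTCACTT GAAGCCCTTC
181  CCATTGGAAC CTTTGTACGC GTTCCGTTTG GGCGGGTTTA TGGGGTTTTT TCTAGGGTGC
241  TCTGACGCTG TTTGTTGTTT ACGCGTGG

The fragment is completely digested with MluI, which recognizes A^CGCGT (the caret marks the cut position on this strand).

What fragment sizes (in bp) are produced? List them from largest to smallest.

MluI sites (ACGCGT) start at positions 130, 160, 197, 261.
MluI cuts after the first base of each site, so after positions 130, 160, 197, 261.
Linear molecule, 4 cuts → 5 fragments:
  1–130 → 130 bp
  131–160 → 30 bp
  161–197 → 37 bp
  198–261 → 64 bp
  262–268 → 7 bp
Sorted largest to smallest: 130, 64, 37, 30, 7 bp.

130, 64, 37, 30, 7 bp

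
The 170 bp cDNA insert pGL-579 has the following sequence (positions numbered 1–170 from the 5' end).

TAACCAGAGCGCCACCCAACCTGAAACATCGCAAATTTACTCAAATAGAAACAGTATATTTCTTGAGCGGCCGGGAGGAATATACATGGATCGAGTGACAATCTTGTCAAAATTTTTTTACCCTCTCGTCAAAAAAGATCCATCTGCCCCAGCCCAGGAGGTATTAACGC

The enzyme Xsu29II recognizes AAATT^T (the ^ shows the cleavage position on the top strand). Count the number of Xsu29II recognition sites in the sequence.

AAATTT occurs starting at positions 33, 110.
Xsu29II cuts at 2 sites.

2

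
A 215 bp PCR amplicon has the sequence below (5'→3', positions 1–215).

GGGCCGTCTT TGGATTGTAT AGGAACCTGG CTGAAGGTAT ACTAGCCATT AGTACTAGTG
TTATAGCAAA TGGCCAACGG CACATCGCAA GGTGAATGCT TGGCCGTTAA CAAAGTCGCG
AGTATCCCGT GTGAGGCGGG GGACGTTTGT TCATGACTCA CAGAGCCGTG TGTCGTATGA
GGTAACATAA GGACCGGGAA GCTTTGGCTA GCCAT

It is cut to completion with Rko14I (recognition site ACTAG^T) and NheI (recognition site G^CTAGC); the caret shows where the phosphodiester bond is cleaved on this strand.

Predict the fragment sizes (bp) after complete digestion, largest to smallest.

The Rko14I site (ACTAGT) starts at position 54.
Rko14I cuts after base 5 of each site (before the last base), so after position 58.
The NheI site (GCTAGC) starts at position 207.
NheI cuts after the first base of each site, so after position 207.
Combined cut positions: 58, 207.
Linear molecule, 2 cuts → 3 fragments:
  1–58 → 58 bp
  59–207 → 149 bp
  208–215 → 8 bp
Sorted largest to smallest: 149, 58, 8 bp.

149, 58, 8 bp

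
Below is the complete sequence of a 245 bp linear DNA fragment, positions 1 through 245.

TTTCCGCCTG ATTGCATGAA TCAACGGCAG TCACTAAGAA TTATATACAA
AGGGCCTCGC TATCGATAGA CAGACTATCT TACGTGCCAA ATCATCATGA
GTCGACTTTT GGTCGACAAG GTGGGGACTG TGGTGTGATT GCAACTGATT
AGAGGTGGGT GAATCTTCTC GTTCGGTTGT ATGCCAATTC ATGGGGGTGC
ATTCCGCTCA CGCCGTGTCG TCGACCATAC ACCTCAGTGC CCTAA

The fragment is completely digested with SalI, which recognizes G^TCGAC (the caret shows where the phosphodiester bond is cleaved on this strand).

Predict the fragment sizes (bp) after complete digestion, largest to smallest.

108, 101, 25, 11 bp

SalI sites (GTCGAC) start at positions 101, 112, 220.
SalI cuts after the first base of each site, so after positions 101, 112, 220.
Linear molecule, 3 cuts → 4 fragments:
  1–101 → 101 bp
  102–112 → 11 bp
  113–220 → 108 bp
  221–245 → 25 bp
Sorted largest to smallest: 108, 101, 25, 11 bp.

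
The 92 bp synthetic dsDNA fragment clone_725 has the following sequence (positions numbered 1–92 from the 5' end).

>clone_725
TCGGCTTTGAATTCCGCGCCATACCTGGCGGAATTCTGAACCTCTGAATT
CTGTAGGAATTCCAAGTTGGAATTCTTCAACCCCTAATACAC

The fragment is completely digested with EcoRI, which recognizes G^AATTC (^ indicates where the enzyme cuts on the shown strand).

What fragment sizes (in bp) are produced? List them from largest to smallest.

EcoRI sites (GAATTC) start at positions 9, 31, 46, 57, 70.
EcoRI cuts after the first base of each site, so after positions 9, 31, 46, 57, 70.
Linear molecule, 5 cuts → 6 fragments:
  1–9 → 9 bp
  10–31 → 22 bp
  32–46 → 15 bp
  47–57 → 11 bp
  58–70 → 13 bp
  71–92 → 22 bp
Sorted largest to smallest: 22, 22, 15, 13, 11, 9 bp.

22, 22, 15, 13, 11, 9 bp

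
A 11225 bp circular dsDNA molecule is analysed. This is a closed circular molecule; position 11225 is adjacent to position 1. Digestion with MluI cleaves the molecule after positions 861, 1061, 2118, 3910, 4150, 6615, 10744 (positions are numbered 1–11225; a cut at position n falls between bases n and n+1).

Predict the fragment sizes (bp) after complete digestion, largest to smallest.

Circular molecule, 7 cuts → 7 fragments:
  1061 − 861 = 200 bp
  2118 − 1061 = 1057 bp
  3910 − 2118 = 1792 bp
  4150 − 3910 = 240 bp
  6615 − 4150 = 2465 bp
  10744 − 6615 = 4129 bp
  wrap: 11225 − 10744 + 861 = 1342 bp
Sorted largest to smallest: 4129, 2465, 1792, 1342, 1057, 240, 200 bp.

4129, 2465, 1792, 1342, 1057, 240, 200 bp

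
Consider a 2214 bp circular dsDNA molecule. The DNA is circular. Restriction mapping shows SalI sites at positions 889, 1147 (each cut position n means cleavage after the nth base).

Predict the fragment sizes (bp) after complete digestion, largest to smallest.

1956, 258 bp

Circular molecule, 2 cuts → 2 fragments:
  1147 − 889 = 258 bp
  wrap: 2214 − 1147 + 889 = 1956 bp
Sorted largest to smallest: 1956, 258 bp.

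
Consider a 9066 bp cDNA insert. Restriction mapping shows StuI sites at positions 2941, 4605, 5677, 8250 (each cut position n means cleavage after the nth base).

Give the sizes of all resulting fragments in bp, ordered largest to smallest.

Linear molecule, 4 cuts → 5 fragments:
  2941 − 0 = 2941 bp
  4605 − 2941 = 1664 bp
  5677 − 4605 = 1072 bp
  8250 − 5677 = 2573 bp
  9066 − 8250 = 816 bp
Sorted largest to smallest: 2941, 2573, 1664, 1072, 816 bp.

2941, 2573, 1664, 1072, 816 bp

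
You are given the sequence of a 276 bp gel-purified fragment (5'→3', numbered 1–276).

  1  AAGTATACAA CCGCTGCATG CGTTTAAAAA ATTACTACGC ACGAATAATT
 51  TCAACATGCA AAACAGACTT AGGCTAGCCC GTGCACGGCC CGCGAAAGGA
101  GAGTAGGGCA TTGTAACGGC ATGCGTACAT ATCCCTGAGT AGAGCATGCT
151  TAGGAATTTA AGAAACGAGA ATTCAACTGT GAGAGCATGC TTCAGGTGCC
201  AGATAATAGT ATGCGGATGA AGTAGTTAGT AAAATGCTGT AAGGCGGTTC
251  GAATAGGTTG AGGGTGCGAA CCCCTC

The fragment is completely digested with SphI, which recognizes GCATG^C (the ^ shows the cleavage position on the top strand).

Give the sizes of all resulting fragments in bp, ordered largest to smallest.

103, 87, 41, 25, 20 bp

SphI sites (GCATGC) start at positions 16, 119, 144, 185.
SphI cuts after base 5 of each site (before the last base), so after positions 20, 123, 148, 189.
Linear molecule, 4 cuts → 5 fragments:
  1–20 → 20 bp
  21–123 → 103 bp
  124–148 → 25 bp
  149–189 → 41 bp
  190–276 → 87 bp
Sorted largest to smallest: 103, 87, 41, 25, 20 bp.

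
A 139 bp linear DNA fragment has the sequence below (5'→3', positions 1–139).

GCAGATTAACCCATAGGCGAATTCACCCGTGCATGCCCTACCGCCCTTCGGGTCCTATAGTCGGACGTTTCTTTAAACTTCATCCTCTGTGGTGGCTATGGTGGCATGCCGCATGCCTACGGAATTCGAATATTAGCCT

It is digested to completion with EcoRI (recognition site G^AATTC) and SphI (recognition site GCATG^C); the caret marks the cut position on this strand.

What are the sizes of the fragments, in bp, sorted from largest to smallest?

73, 19, 17, 16, 7, 7 bp

EcoRI sites (GAATTC) start at positions 19, 122.
EcoRI cuts after the first base of each site, so after positions 19, 122.
SphI sites (GCATGC) start at positions 31, 104, 111.
SphI cuts after base 5 of each site (before the last base), so after positions 35, 108, 115.
Combined cut positions: 19, 35, 108, 115, 122.
Linear molecule, 5 cuts → 6 fragments:
  1–19 → 19 bp
  20–35 → 16 bp
  36–108 → 73 bp
  109–115 → 7 bp
  116–122 → 7 bp
  123–139 → 17 bp
Sorted largest to smallest: 73, 19, 17, 16, 7, 7 bp.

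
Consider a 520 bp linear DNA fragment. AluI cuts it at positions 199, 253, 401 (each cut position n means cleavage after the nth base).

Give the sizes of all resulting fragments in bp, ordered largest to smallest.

Linear molecule, 3 cuts → 4 fragments:
  199 − 0 = 199 bp
  253 − 199 = 54 bp
  401 − 253 = 148 bp
  520 − 401 = 119 bp
Sorted largest to smallest: 199, 148, 119, 54 bp.

199, 148, 119, 54 bp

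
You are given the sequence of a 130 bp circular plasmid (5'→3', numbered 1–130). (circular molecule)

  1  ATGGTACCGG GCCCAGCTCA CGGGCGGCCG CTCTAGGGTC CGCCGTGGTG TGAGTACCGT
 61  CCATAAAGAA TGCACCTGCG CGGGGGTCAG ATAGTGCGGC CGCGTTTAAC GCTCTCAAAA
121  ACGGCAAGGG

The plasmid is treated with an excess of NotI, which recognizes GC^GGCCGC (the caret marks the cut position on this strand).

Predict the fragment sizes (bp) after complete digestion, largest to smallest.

72, 58 bp

NotI sites (GCGGCCGC) start at positions 24, 96.
NotI cuts after base 2 of each site, so after positions 25, 97.
Circular molecule, 2 cuts → 2 fragments:
  26–97 → 72 bp
  98–130 then 1–25 → 33 + 25 = 58 bp
Sorted largest to smallest: 72, 58 bp.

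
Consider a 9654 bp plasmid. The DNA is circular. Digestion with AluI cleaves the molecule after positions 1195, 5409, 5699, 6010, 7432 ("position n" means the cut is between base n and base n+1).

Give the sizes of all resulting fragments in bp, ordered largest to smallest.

4214, 3417, 1422, 311, 290 bp

Circular molecule, 5 cuts → 5 fragments:
  5409 − 1195 = 4214 bp
  5699 − 5409 = 290 bp
  6010 − 5699 = 311 bp
  7432 − 6010 = 1422 bp
  wrap: 9654 − 7432 + 1195 = 3417 bp
Sorted largest to smallest: 4214, 3417, 1422, 311, 290 bp.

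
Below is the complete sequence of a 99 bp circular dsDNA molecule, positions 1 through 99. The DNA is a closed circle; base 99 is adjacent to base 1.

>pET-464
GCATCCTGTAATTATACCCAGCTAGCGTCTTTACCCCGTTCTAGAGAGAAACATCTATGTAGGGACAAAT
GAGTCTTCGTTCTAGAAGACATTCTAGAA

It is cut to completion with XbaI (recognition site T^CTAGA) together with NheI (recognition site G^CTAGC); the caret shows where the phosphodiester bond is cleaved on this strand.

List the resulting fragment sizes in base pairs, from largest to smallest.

41, 27, 19, 12 bp

XbaI sites (TCTAGA) start at positions 40, 81, 93.
XbaI cuts after the first base of each site, so after positions 40, 81, 93.
The NheI site (GCTAGC) starts at position 21.
NheI cuts after the first base of each site, so after position 21.
Combined cut positions: 21, 40, 81, 93.
Circular molecule, 4 cuts → 4 fragments:
  22–40 → 19 bp
  41–81 → 41 bp
  82–93 → 12 bp
  94–99 then 1–21 → 6 + 21 = 27 bp
Sorted largest to smallest: 41, 27, 19, 12 bp.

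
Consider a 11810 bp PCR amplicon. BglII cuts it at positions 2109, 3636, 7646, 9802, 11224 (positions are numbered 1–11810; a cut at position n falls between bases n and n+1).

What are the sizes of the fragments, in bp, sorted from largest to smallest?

Linear molecule, 5 cuts → 6 fragments:
  2109 − 0 = 2109 bp
  3636 − 2109 = 1527 bp
  7646 − 3636 = 4010 bp
  9802 − 7646 = 2156 bp
  11224 − 9802 = 1422 bp
  11810 − 11224 = 586 bp
Sorted largest to smallest: 4010, 2156, 2109, 1527, 1422, 586 bp.

4010, 2156, 2109, 1527, 1422, 586 bp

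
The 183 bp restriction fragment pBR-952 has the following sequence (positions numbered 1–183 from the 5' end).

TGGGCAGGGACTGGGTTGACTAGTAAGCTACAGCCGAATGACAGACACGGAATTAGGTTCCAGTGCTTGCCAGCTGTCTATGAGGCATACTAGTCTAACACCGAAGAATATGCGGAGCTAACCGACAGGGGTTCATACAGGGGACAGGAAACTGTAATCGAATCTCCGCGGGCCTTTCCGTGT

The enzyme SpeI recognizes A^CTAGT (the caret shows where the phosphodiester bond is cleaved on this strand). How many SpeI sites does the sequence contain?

ACTAGT occurs starting at positions 19, 89.
SpeI cuts at 2 sites.

2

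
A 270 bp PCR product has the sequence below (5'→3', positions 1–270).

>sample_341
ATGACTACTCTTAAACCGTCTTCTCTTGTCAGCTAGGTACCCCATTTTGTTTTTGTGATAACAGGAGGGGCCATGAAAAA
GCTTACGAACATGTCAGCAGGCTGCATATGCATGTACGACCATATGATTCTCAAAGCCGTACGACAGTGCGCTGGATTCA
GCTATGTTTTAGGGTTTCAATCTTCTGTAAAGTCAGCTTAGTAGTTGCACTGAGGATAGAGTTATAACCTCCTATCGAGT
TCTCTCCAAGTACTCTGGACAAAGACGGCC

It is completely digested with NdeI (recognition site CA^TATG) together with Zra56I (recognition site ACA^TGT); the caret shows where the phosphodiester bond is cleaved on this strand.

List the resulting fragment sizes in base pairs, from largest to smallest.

NdeI sites (CATATG) start at positions 105, 121.
NdeI cuts after base 2 of each site, so after positions 106, 122.
The Zra56I site (ACATGT) starts at position 89.
Zra56I cuts after base 3 of each site, so after position 91.
Combined cut positions: 91, 106, 122.
Linear molecule, 3 cuts → 4 fragments:
  1–91 → 91 bp
  92–106 → 15 bp
  107–122 → 16 bp
  123–270 → 148 bp
Sorted largest to smallest: 148, 91, 16, 15 bp.

148, 91, 16, 15 bp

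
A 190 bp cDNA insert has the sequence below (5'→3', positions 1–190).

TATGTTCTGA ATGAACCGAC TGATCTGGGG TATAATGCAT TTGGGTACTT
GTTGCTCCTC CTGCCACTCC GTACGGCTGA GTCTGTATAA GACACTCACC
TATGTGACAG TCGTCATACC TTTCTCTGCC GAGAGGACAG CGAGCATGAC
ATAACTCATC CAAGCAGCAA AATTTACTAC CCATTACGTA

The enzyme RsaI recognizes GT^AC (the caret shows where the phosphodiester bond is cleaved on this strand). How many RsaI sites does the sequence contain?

GTAC occurs starting at positions 45, 71.
RsaI cuts at 2 sites.

2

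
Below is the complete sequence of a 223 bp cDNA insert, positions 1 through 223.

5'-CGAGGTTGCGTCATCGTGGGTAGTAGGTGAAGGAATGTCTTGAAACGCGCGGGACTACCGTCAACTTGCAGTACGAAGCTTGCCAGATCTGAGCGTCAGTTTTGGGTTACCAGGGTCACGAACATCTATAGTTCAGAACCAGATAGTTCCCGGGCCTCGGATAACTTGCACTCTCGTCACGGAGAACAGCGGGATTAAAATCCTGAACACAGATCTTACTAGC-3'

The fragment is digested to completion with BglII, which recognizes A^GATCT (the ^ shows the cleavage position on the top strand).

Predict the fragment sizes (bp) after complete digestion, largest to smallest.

BglII sites (AGATCT) start at positions 85, 211.
BglII cuts after the first base of each site, so after positions 85, 211.
Linear molecule, 2 cuts → 3 fragments:
  1–85 → 85 bp
  86–211 → 126 bp
  212–223 → 12 bp
Sorted largest to smallest: 126, 85, 12 bp.

126, 85, 12 bp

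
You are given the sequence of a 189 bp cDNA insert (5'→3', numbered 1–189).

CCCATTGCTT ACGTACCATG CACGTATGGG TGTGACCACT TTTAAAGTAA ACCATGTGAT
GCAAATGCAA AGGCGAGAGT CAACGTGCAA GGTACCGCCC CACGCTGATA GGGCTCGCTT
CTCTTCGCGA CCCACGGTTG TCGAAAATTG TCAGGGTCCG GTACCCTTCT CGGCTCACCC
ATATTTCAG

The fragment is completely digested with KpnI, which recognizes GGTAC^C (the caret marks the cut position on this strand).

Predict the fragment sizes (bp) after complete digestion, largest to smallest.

KpnI sites (GGTACC) start at positions 91, 160.
KpnI cuts after base 5 of each site (before the last base), so after positions 95, 164.
Linear molecule, 2 cuts → 3 fragments:
  1–95 → 95 bp
  96–164 → 69 bp
  165–189 → 25 bp
Sorted largest to smallest: 95, 69, 25 bp.

95, 69, 25 bp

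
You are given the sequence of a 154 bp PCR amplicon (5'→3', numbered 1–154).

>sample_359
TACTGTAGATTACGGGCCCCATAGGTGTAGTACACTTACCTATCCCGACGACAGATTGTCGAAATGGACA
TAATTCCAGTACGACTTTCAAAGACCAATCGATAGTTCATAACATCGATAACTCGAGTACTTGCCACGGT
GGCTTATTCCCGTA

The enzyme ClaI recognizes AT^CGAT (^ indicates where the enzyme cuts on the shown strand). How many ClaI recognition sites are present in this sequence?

ATCGAT occurs starting at positions 98, 114.
ClaI cuts at 2 sites.

2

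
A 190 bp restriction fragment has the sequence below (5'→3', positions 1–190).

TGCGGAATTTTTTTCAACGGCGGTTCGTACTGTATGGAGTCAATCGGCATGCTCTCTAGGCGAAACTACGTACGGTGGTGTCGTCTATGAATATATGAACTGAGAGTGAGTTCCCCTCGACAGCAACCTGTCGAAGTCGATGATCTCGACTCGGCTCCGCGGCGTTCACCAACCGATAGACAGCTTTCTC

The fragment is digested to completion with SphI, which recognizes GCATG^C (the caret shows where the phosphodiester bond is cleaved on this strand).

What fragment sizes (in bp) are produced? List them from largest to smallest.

139, 51 bp

The SphI site (GCATGC) starts at position 47.
SphI cuts after base 5 of each site (before the last base), so after position 51.
Linear molecule, 1 cut → 2 fragments:
  1–51 → 51 bp
  52–190 → 139 bp
Sorted largest to smallest: 139, 51 bp.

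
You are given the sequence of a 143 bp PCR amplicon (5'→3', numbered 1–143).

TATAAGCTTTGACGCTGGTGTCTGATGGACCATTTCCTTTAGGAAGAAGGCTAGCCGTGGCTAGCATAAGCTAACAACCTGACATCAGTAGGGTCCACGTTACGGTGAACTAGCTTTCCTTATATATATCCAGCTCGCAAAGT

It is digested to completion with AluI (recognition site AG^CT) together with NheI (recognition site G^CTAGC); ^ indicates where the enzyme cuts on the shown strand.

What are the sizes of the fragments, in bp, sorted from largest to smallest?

AluI sites (AGCT) start at positions 5, 69, 112, 132.
AluI cuts after base 2 of each site, so after positions 6, 70, 113, 133.
NheI sites (GCTAGC) start at positions 50, 60.
NheI cuts after the first base of each site, so after positions 50, 60.
Combined cut positions: 6, 50, 60, 70, 113, 133.
Linear molecule, 6 cuts → 7 fragments:
  1–6 → 6 bp
  7–50 → 44 bp
  51–60 → 10 bp
  61–70 → 10 bp
  71–113 → 43 bp
  114–133 → 20 bp
  134–143 → 10 bp
Sorted largest to smallest: 44, 43, 20, 10, 10, 10, 6 bp.

44, 43, 20, 10, 10, 10, 6 bp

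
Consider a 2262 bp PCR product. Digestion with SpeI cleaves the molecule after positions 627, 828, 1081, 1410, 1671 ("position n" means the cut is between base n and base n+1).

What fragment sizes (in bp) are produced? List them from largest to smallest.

627, 591, 329, 261, 253, 201 bp

Linear molecule, 5 cuts → 6 fragments:
  627 − 0 = 627 bp
  828 − 627 = 201 bp
  1081 − 828 = 253 bp
  1410 − 1081 = 329 bp
  1671 − 1410 = 261 bp
  2262 − 1671 = 591 bp
Sorted largest to smallest: 627, 591, 329, 261, 253, 201 bp.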